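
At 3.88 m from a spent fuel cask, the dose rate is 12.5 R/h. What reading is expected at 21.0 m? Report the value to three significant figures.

Using I₁d₁² = I₂d₂², the rate at 21.0 m is
12.5 × (3.88/21.0)² = 12.5 × 0.03414 = 0.4267 R/h.

0.427 R/h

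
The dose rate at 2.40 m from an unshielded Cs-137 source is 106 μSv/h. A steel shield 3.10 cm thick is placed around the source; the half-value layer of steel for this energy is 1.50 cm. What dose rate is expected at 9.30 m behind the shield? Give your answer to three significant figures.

1.69 μSv/h

Distance alone: 106 × (2.40/9.30)² = 106 × 0.06660 = 7.060 μSv/h.
Shield: 3.10/1.50 = 2.067 half-value layers → attenuation 2^(−2.067) = 0.2387.
Combined: 7.060 × 0.2387 = 1.685 μSv/h.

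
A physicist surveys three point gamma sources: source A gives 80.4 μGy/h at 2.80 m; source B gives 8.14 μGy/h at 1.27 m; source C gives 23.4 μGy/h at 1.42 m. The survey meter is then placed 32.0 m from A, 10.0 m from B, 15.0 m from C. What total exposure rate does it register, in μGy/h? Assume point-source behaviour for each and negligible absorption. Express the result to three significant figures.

By superposition, sum each source's inverse-square contribution:
A: 80.4 × (2.80/32.0)² = 0.6156 μGy/h
B: 8.14 × (1.27/10.0)² = 0.1313 μGy/h
C: 23.4 × (1.42/15.0)² = 0.2097 μGy/h
Total = 0.6156 + 0.1313 + 0.2097 = 0.9566 μGy/h.

0.957 μGy/h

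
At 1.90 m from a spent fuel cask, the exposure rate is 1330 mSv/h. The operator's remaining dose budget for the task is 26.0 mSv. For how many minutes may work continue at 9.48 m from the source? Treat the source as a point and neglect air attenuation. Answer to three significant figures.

Intensity scales as (d₁/d₂)², so rate at 9.48 m:
1330 × (1.90/9.48)² = 1330 × 0.04017 = 53.43 mSv/h.
Stay time = 26.0 mSv ÷ 53.43 mSv/h = 0.4866 h = 29.20 min.

29.2 min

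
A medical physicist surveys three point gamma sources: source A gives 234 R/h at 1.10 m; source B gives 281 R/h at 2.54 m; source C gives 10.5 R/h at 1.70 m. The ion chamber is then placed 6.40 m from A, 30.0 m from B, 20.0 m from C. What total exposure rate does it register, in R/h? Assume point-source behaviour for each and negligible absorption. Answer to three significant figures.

Each source contributes Iᵢ·(dᵢ/rᵢ)²; contributions add.
A: 234 × (1.10/6.40)² = 6.913 R/h
B: 281 × (2.54/30.0)² = 2.014 R/h
C: 10.5 × (1.70/20.0)² = 0.07586 R/h
Total = 6.913 + 2.014 + 0.07586 = 9.003 R/h.

9.00 R/h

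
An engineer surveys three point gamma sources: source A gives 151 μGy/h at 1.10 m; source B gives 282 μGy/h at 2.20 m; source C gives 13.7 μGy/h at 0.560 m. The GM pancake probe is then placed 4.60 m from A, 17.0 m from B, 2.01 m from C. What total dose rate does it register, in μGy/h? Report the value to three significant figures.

14.4 μGy/h

By superposition, sum each source's inverse-square contribution:
A: 151 × (1.10/4.60)² = 8.635 μGy/h
B: 282 × (2.20/17.0)² = 4.723 μGy/h
C: 13.7 × (0.560/2.01)² = 1.063 μGy/h
Total = 8.635 + 4.723 + 1.063 = 14.42 μGy/h.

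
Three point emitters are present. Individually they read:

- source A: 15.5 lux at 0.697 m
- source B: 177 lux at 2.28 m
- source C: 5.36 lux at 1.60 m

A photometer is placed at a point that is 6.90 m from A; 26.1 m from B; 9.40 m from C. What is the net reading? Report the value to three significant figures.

By superposition, sum each source's inverse-square contribution:
A: 15.5 × (0.697/6.90)² = 0.1582 lux
B: 177 × (2.28/26.1)² = 1.351 lux
C: 5.36 × (1.60/9.40)² = 0.1553 lux
Total = 0.1582 + 1.351 + 0.1553 = 1.664 lux.

1.66 lux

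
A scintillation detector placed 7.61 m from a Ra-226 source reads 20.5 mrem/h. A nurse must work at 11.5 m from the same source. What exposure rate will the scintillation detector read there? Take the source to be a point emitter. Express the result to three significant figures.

8.98 mrem/h

Using I₁d₁² = I₂d₂², scaling from 7.61 m to 11.5 m:
(7.61/11.5)² = 0.4379, so 20.5 × 0.4379 = 8.977 mrem/h.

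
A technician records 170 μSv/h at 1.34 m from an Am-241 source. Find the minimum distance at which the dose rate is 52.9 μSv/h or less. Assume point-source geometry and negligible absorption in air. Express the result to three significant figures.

Since intensity falls as 1/r², d₂ = d₁·√(I₁/I₂).
I₁/I₂ = 170/52.9 = 3.214, so d₂ = 1.34 × √3.214 = 2.402 m.

2.40 m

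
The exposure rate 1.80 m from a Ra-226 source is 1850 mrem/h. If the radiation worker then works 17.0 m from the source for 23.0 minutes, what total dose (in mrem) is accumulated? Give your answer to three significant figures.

Applying the 1/r² law, rate at 17.0 m:
(1.80/17.0)² = 0.01121, so 1850 × 0.01121 = 20.74 mrem/h.
Dose = rate × time = 20.74 mrem/h × 0.3833 h = 7.950 mrem.

7.95 mrem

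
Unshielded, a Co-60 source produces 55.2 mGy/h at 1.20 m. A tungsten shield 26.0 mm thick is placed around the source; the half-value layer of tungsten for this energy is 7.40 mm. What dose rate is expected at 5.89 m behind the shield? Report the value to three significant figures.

Distance alone: (1.20/5.89)² = 0.04151, so 55.2 × 0.04151 = 2.291 mGy/h.
Shield: 26.0/7.40 = 3.514 half-value layers → attenuation 2^(−3.514) = 0.08753.
Combined: 2.291 × 0.08753 = 0.2005 mGy/h.

0.201 mGy/h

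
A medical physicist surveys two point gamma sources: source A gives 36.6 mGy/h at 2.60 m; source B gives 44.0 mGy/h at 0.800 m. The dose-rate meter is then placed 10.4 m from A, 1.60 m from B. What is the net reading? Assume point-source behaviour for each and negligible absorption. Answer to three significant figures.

By superposition, sum each source's inverse-square contribution:
A: 36.6 × (2.60/10.4)² = 2.288 mGy/h
B: 44.0 × (0.800/1.60)² = 11.00 mGy/h
Total = 2.288 + 11.00 = 13.29 mGy/h.

13.3 mGy/h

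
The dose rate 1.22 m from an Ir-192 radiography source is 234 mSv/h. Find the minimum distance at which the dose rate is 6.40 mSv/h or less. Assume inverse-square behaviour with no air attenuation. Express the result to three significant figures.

7.38 m

Since intensity falls as 1/r², d₂ = d₁·√(I₁/I₂).
I₁/I₂ = 234/6.40 = 36.56, so d₂ = 1.22 × √36.56 = 7.377 m.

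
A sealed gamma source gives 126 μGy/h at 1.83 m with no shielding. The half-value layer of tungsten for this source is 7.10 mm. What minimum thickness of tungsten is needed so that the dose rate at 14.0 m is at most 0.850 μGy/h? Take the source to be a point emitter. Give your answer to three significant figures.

9.52 mm

At 14.0 m, distance alone gives (1.83/14.0)² = 0.01709, so 126 × 0.01709 = 2.153 μGy/h.
Further attenuation needed: 2.153/0.850 = 2.533.
n = log₂(2.533) = 1.341 half-value layers.
Thickness = 1.341 × 7.10 mm = 9.521 mm.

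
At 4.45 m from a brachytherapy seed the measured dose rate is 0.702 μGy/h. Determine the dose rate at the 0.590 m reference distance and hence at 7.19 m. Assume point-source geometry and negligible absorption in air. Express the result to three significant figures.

39.9 μGy/h; 0.269 μGy/h

By the inverse-square law,
At 0.590 m: (4.45/0.590)² = 56.89, so 0.702 × 56.89 = 39.94 μGy/h
At 7.19 m: 39.94 × (0.590/7.19)² = 39.94 × 0.006734 = 0.2690 μGy/h.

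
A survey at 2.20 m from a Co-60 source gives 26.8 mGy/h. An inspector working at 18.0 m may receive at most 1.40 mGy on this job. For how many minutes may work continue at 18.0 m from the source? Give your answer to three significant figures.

210 min

Intensity scales as (d₁/d₂)², so rate at 18.0 m:
26.8 × (2.20/18.0)² = 26.8 × 0.01494 = 0.4004 mGy/h.
Stay time = 1.40 mGy ÷ 0.4004 mGy/h = 3.497 h = 209.8 min.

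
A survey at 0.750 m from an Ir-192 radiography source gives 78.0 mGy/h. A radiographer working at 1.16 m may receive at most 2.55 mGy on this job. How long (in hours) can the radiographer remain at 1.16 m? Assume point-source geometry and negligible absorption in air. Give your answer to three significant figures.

0.0782 h

Since intensity falls as 1/r², rate at 1.16 m:
(0.750/1.16)² = 0.4180, so 78.0 × 0.4180 = 32.60 mGy/h.
Stay time = 2.55 mGy ÷ 32.60 mGy/h = 0.07822 h.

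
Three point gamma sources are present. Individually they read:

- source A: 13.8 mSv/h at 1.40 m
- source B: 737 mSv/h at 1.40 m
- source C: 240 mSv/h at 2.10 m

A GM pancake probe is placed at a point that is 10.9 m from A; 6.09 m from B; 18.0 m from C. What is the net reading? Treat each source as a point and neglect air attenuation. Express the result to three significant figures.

42.4 mSv/h

By superposition, sum each source's inverse-square contribution:
A: 13.8 × (1.40/10.9)² = 0.2277 mSv/h
B: 737 × (1.40/6.09)² = 38.95 mSv/h
C: 240 × (2.10/18.0)² = 3.267 mSv/h
Total = 0.2277 + 38.95 + 3.267 = 42.44 mSv/h.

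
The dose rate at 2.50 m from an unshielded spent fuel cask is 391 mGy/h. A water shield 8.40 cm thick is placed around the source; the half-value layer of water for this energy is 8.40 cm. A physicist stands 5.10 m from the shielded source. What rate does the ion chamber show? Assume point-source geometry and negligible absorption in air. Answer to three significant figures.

Distance alone: (2.50/5.10)² = 0.2403, so 391 × 0.2403 = 93.96 mGy/h.
Shield: 8.40/8.40 = 1.000 half-value layers → attenuation 2^(−1.000) = 0.5000.
Combined: 93.96 × 0.5000 = 46.98 mGy/h.

47.0 mGy/h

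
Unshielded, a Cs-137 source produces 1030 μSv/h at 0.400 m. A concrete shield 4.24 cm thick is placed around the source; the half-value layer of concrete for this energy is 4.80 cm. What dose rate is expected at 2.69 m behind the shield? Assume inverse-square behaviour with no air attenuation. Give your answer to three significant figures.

12.3 μSv/h

Distance alone: (0.400/2.69)² = 0.02211, so 1030 × 0.02211 = 22.77 μSv/h.
Shield: 4.24/4.80 = 0.8833 half-value layers → attenuation 2^(−0.8833) = 0.5421.
Combined: 22.77 × 0.5421 = 12.34 μSv/h.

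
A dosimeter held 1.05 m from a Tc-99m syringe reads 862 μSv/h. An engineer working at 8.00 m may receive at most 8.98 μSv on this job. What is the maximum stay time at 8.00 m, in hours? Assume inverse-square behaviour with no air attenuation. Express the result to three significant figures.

0.605 h

By the inverse-square law, rate at 8.00 m:
862 × (1.05/8.00)² = 862 × 0.01723 = 14.85 μSv/h.
Stay time = 8.98 μSv ÷ 14.85 μSv/h = 0.6047 h.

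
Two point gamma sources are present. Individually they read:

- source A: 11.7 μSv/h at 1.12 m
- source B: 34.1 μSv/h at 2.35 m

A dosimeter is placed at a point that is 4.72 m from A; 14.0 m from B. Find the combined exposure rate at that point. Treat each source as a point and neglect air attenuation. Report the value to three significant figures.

1.62 μSv/h

By superposition, sum each source's inverse-square contribution:
A: 11.7 × (1.12/4.72)² = 0.6588 μSv/h
B: 34.1 × (2.35/14.0)² = 0.9608 μSv/h
Total = 0.6588 + 0.9608 = 1.620 μSv/h.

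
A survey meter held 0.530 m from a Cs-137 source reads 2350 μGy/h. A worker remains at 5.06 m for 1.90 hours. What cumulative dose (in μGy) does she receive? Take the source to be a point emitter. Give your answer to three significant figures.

Intensity scales as (d₁/d₂)², so rate at 5.06 m:
2350 × (0.530/5.06)² = 2350 × 0.01097 = 25.78 μGy/h.
Dose = rate × time = 25.78 μGy/h × 1.900 h = 48.98 μGy.

49.0 μGy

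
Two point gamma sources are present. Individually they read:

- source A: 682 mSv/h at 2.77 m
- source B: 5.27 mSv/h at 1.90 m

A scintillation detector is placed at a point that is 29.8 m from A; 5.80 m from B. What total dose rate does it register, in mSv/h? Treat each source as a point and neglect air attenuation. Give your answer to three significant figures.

By superposition, sum each source's inverse-square contribution:
A: 682 × (2.77/29.8)² = 5.893 mSv/h
B: 5.27 × (1.90/5.80)² = 0.5655 mSv/h
Total = 5.893 + 0.5655 = 6.458 mSv/h.

6.46 mSv/h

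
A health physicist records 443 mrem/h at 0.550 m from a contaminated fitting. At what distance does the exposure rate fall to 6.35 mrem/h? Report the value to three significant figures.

Using I₁d₁² = I₂d₂², d₂ = d₁·√(I₁/I₂).
I₁/I₂ = 443/6.35 = 69.76, so d₂ = 0.550 × √69.76 = 4.594 m.

4.59 m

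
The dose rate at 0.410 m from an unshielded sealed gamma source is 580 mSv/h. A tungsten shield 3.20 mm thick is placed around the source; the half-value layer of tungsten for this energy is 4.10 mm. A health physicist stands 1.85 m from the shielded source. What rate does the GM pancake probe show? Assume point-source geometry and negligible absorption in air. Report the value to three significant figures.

Distance alone: (0.410/1.85)² = 0.04912, so 580 × 0.04912 = 28.49 mSv/h.
Shield: 3.20/4.10 = 0.7805 half-value layers → attenuation 2^(−0.7805) = 0.5822.
Combined: 28.49 × 0.5822 = 16.59 mSv/h.

16.6 mSv/h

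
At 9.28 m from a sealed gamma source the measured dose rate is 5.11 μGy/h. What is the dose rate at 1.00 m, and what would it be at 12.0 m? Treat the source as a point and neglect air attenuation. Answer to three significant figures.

440 μGy/h; 3.06 μGy/h

Since intensity falls as 1/r²,
At 1.00 m: (9.28/1.00)² = 86.12, so 5.11 × 86.12 = 440.1 μGy/h
At 12.0 m: (1.00/12.0)² = 0.006944, so 440.1 × 0.006944 = 3.056 μGy/h.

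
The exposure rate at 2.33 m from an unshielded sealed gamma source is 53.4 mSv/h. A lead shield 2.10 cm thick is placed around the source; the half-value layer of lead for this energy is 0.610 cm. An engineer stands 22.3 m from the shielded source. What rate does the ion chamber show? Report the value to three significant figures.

0.0536 mSv/h

Distance alone: 53.4 × (2.33/22.3)² = 53.4 × 0.01092 = 0.5831 mSv/h.
Shield: 2.10/0.610 = 3.443 half-value layers → attenuation 2^(−3.443) = 0.09195.
Combined: 0.5831 × 0.09195 = 0.05362 mSv/h.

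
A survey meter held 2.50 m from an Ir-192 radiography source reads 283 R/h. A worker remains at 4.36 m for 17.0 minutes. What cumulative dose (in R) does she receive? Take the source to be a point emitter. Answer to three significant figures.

26.4 R

Since intensity falls as 1/r², rate at 4.36 m:
283 × (2.50/4.36)² = 283 × 0.3288 = 93.05 R/h.
Dose = rate × time = 93.05 R/h × 0.2833 h = 26.36 R.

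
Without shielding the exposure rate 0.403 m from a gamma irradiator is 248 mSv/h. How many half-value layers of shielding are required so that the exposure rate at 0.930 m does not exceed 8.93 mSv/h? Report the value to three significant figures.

At 0.930 m, distance alone gives 248 × (0.403/0.930)² = 248 × 0.1878 = 46.57 mSv/h.
Further attenuation needed: 46.57/8.93 = 5.215.
n = log₂(5.215) = 2.383 half-value layers.

2.38 half-value layers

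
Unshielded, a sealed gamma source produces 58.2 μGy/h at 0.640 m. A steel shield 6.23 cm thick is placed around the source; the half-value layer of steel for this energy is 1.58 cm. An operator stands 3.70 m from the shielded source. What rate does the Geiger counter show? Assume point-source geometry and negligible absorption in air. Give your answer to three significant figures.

0.113 μGy/h

Distance alone: 58.2 × (0.640/3.70)² = 58.2 × 0.02992 = 1.741 μGy/h.
Shield: 6.23/1.58 = 3.943 half-value layers → attenuation 2^(−3.943) = 0.06502.
Combined: 1.741 × 0.06502 = 0.1132 μGy/h.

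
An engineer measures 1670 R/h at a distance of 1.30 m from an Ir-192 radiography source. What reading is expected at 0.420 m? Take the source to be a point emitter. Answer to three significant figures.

Applying the 1/r² law, the rate at 0.420 m is
1670 × (1.30/0.420)² = 1670 × 9.580 = 16000 R/h.

16000 R/h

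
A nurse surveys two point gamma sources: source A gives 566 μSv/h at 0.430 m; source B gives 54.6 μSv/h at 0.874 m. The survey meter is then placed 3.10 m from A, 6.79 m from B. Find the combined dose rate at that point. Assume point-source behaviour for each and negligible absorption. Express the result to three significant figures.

By superposition, sum each source's inverse-square contribution:
A: 566 × (0.430/3.10)² = 10.89 μSv/h
B: 54.6 × (0.874/6.79)² = 0.9046 μSv/h
Total = 10.89 + 0.9046 = 11.79 μSv/h.

11.8 μSv/h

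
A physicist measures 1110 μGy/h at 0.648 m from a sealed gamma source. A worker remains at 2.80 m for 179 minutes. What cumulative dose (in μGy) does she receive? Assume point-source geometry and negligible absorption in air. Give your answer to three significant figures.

Applying the 1/r² law, rate at 2.80 m:
1110 × (0.648/2.80)² = 1110 × 0.05356 = 59.45 μGy/h.
Dose = rate × time = 59.45 μGy/h × 2.983 h = 177.3 μGy.

177 μGy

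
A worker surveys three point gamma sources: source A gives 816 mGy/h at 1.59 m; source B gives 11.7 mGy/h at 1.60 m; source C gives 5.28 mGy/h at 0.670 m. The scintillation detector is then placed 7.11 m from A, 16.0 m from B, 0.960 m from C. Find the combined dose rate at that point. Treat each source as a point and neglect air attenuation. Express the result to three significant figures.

43.5 mGy/h

By superposition, sum each source's inverse-square contribution:
A: 816 × (1.59/7.11)² = 40.81 mGy/h
B: 11.7 × (1.60/16.0)² = 0.1170 mGy/h
C: 5.28 × (0.670/0.960)² = 2.572 mGy/h
Total = 40.81 + 0.1170 + 2.572 = 43.50 mGy/h.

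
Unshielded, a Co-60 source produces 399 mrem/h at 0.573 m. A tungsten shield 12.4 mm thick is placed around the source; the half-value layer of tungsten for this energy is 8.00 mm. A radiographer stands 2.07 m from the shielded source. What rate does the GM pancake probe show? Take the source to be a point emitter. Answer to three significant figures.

10.4 mrem/h

Distance alone: (0.573/2.07)² = 0.07662, so 399 × 0.07662 = 30.57 mrem/h.
Shield: 12.4/8.00 = 1.550 half-value layers → attenuation 2^(−1.550) = 0.3415.
Combined: 30.57 × 0.3415 = 10.44 mrem/h.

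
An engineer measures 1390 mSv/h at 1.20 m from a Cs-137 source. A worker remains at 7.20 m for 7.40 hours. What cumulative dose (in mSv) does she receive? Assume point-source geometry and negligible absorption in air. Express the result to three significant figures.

Since intensity falls as 1/r², rate at 7.20 m:
(1.20/7.20)² = 0.02778, so 1390 × 0.02778 = 38.61 mSv/h.
Dose = rate × time = 38.61 mSv/h × 7.400 h = 285.7 mSv.

286 mSv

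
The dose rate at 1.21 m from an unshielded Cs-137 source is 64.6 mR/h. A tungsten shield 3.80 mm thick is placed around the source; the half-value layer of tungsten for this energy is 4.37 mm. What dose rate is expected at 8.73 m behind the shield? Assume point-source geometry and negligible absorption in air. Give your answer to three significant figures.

0.679 mR/h

Distance alone: 64.6 × (1.21/8.73)² = 64.6 × 0.01921 = 1.241 mR/h.
Shield: 3.80/4.37 = 0.8696 half-value layers → attenuation 2^(−0.8696) = 0.5473.
Combined: 1.241 × 0.5473 = 0.6792 mR/h.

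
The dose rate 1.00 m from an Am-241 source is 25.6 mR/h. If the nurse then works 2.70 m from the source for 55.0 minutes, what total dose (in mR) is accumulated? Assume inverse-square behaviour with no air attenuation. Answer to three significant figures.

3.22 mR

Applying the 1/r² law, rate at 2.70 m:
(1.00/2.70)² = 0.1372, so 25.6 × 0.1372 = 3.512 mR/h.
Dose = rate × time = 3.512 mR/h × 0.9167 h = 3.219 mR.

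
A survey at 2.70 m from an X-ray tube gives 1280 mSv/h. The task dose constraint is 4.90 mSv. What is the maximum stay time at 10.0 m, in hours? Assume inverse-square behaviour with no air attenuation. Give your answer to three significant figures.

0.0525 h

Applying the 1/r² law, rate at 10.0 m:
(2.70/10.0)² = 0.07290, so 1280 × 0.07290 = 93.31 mSv/h.
Stay time = 4.90 mSv ÷ 93.31 mSv/h = 0.05251 h.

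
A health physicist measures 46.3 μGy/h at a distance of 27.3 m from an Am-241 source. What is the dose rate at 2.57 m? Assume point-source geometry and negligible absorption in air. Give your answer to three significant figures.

Using I₁d₁² = I₂d₂², the rate at 2.57 m is
(27.3/2.57)² = 112.8, so 46.3 × 112.8 = 5223 μGy/h.

5220 μGy/h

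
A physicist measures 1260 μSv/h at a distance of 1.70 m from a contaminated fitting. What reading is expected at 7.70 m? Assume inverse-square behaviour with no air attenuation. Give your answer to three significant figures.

61.4 μSv/h

Using I₁d₁² = I₂d₂², the rate at 7.70 m is
1260 × (1.70/7.70)² = 1260 × 0.04874 = 61.41 μSv/h.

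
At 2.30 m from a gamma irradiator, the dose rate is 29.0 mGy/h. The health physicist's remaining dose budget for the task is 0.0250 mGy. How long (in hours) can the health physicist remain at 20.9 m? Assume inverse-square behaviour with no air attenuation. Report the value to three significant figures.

0.0712 h

Intensity scales as (d₁/d₂)², so rate at 20.9 m:
(2.30/20.9)² = 0.01211, so 29.0 × 0.01211 = 0.3512 mGy/h.
Stay time = 0.0250 mGy ÷ 0.3512 mGy/h = 0.07118 h.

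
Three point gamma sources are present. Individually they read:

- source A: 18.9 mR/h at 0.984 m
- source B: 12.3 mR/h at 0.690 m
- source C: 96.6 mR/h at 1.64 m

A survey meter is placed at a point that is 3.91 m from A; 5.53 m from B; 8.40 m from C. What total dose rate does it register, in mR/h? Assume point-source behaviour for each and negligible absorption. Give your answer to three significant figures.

Each source contributes Iᵢ·(dᵢ/rᵢ)²; contributions add.
A: 18.9 × (0.984/3.91)² = 1.197 mR/h
B: 12.3 × (0.690/5.53)² = 0.1915 mR/h
C: 96.6 × (1.64/8.40)² = 3.682 mR/h
Total = 1.197 + 0.1915 + 3.682 = 5.071 mR/h.

5.07 mR/h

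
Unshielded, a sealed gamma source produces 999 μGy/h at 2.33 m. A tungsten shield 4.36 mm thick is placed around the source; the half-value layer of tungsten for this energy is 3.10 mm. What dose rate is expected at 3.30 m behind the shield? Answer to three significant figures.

188 μGy/h

Distance alone: (2.33/3.30)² = 0.4985, so 999 × 0.4985 = 498.0 μGy/h.
Shield: 4.36/3.10 = 1.406 half-value layers → attenuation 2^(−1.406) = 0.3774.
Combined: 498.0 × 0.3774 = 187.9 μGy/h.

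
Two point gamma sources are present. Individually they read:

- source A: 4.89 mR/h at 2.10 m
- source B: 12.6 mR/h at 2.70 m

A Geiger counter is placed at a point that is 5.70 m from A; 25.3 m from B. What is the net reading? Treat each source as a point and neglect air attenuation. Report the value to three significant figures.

0.807 mR/h

Each source contributes Iᵢ·(dᵢ/rᵢ)²; contributions add.
A: 4.89 × (2.10/5.70)² = 0.6637 mR/h
B: 12.6 × (2.70/25.3)² = 0.1435 mR/h
Total = 0.6637 + 0.1435 = 0.8072 mR/h.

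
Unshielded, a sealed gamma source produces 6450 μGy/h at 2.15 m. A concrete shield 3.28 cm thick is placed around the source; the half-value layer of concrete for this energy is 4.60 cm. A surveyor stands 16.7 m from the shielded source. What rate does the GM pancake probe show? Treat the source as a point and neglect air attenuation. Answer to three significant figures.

65.2 μGy/h

Distance alone: (2.15/16.7)² = 0.01657, so 6450 × 0.01657 = 106.9 μGy/h.
Shield: 3.28/4.60 = 0.7130 half-value layers → attenuation 2^(−0.7130) = 0.6101.
Combined: 106.9 × 0.6101 = 65.22 μGy/h.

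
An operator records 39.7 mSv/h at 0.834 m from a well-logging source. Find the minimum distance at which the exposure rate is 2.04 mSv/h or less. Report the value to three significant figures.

3.68 m

Applying the 1/r² law, d₂ = d₁·√(I₁/I₂).
I₁/I₂ = 39.7/2.04 = 19.46, so d₂ = 0.834 × √19.46 = 3.679 m.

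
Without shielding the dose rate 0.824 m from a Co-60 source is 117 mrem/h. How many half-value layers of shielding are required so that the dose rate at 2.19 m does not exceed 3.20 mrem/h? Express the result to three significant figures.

2.37 half-value layers

At 2.19 m, distance alone gives 117 × (0.824/2.19)² = 117 × 0.1416 = 16.57 mrem/h.
Further attenuation needed: 16.57/3.20 = 5.178.
n = log₂(5.178) = 2.372 half-value layers.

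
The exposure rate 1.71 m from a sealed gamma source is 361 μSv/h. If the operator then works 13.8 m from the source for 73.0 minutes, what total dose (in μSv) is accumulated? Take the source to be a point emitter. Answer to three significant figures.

6.74 μSv

Applying the 1/r² law, rate at 13.8 m:
(1.71/13.8)² = 0.01535, so 361 × 0.01535 = 5.541 μSv/h.
Dose = rate × time = 5.541 μSv/h × 1.217 h = 6.743 μSv.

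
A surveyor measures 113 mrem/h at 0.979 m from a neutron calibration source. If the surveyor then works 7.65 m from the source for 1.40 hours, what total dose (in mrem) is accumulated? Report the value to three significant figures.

By the inverse-square law, rate at 7.65 m:
113 × (0.979/7.65)² = 113 × 0.01638 = 1.851 mrem/h.
Dose = rate × time = 1.851 mrem/h × 1.400 h = 2.591 mrem.

2.59 mrem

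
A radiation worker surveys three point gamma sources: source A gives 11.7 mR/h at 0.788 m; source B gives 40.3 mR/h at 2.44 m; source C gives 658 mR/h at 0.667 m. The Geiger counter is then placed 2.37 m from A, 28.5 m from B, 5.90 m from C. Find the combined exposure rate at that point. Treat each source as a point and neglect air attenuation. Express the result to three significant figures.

Each source contributes Iᵢ·(dᵢ/rᵢ)²; contributions add.
A: 11.7 × (0.788/2.37)² = 1.293 mR/h
B: 40.3 × (2.44/28.5)² = 0.2954 mR/h
C: 658 × (0.667/5.90)² = 8.410 mR/h
Total = 1.293 + 0.2954 + 8.410 = 9.998 mR/h.

10.0 mR/h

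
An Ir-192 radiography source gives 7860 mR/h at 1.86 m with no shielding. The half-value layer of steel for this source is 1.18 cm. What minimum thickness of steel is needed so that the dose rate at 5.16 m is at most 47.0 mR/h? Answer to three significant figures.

At 5.16 m, distance alone gives (1.86/5.16)² = 0.1299, so 7860 × 0.1299 = 1021 mR/h.
Further attenuation needed: 1021/47.0 = 21.72.
n = log₂(21.72) = 4.441 half-value layers.
Thickness = 4.441 × 1.18 cm = 5.240 cm.

5.24 cm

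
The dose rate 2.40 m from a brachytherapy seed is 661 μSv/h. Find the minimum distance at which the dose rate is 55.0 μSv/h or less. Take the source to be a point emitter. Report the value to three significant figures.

Applying the 1/r² law, d₂ = d₁·√(I₁/I₂).
I₁/I₂ = 661/55.0 = 12.02, so d₂ = 2.40 × √12.02 = 8.321 m.

8.32 m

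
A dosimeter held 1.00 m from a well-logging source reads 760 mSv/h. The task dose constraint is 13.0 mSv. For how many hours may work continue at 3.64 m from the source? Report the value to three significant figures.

Intensity scales as (d₁/d₂)², so rate at 3.64 m:
760 × (1.00/3.64)² = 760 × 0.07547 = 57.36 mSv/h.
Stay time = 13.0 mSv ÷ 57.36 mSv/h = 0.2266 h.

0.227 h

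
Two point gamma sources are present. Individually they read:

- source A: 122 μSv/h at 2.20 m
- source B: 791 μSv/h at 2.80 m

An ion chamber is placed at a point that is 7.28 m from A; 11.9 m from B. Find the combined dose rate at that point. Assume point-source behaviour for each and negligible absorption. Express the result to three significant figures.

By superposition, sum each source's inverse-square contribution:
A: 122 × (2.20/7.28)² = 11.14 μSv/h
B: 791 × (2.80/11.9)² = 43.79 μSv/h
Total = 11.14 + 43.79 = 54.93 μSv/h.

54.9 μSv/h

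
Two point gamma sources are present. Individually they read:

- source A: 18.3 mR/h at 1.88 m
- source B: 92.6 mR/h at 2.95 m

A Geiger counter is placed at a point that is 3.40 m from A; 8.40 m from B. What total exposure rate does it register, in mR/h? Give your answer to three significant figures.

By superposition, sum each source's inverse-square contribution:
A: 18.3 × (1.88/3.40)² = 5.595 mR/h
B: 92.6 × (2.95/8.40)² = 11.42 mR/h
Total = 5.595 + 11.42 = 17.02 mR/h.

17.0 mR/h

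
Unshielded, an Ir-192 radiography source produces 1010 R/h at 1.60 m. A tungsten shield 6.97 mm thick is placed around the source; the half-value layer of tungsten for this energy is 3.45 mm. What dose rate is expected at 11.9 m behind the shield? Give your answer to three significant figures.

4.50 R/h

Distance alone: (1.60/11.9)² = 0.01808, so 1010 × 0.01808 = 18.26 R/h.
Shield: 6.97/3.45 = 2.020 half-value layers → attenuation 2^(−2.020) = 0.2466.
Combined: 18.26 × 0.2466 = 4.503 R/h.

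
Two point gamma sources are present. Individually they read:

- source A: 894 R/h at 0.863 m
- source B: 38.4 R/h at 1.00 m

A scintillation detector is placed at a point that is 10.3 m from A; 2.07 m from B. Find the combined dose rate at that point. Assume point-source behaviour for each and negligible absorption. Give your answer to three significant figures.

15.2 R/h

Each source contributes Iᵢ·(dᵢ/rᵢ)²; contributions add.
A: 894 × (0.863/10.3)² = 6.276 R/h
B: 38.4 × (1.00/2.07)² = 8.962 R/h
Total = 6.276 + 8.962 = 15.24 R/h.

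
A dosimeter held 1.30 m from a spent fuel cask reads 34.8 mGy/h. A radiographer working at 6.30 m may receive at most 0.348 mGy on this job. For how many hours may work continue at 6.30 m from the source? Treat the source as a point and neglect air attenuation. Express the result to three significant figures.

Since intensity falls as 1/r², rate at 6.30 m:
(1.30/6.30)² = 0.04258, so 34.8 × 0.04258 = 1.482 mGy/h.
Stay time = 0.348 mGy ÷ 1.482 mGy/h = 0.2348 h.

0.235 h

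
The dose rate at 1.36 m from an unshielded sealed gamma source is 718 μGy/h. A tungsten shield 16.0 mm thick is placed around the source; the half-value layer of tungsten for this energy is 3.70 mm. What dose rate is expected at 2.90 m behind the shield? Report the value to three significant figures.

7.88 μGy/h

Distance alone: 718 × (1.36/2.90)² = 718 × 0.2199 = 157.9 μGy/h.
Shield: 16.0/3.70 = 4.324 half-value layers → attenuation 2^(−4.324) = 0.04993.
Combined: 157.9 × 0.04993 = 7.884 μGy/h.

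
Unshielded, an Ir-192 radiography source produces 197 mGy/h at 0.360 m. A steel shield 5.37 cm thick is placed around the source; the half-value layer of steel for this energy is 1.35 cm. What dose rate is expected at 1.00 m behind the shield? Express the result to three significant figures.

1.62 mGy/h

Distance alone: 197 × (0.360/1.00)² = 197 × 0.1296 = 25.53 mGy/h.
Shield: 5.37/1.35 = 3.978 half-value layers → attenuation 2^(−3.978) = 0.06346.
Combined: 25.53 × 0.06346 = 1.620 mGy/h.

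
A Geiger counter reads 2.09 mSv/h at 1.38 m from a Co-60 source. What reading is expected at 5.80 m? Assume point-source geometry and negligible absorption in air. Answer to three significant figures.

By the inverse-square law, the rate at 5.80 m is
(1.38/5.80)² = 0.05661, so 2.09 × 0.05661 = 0.1183 mSv/h.

0.118 mSv/h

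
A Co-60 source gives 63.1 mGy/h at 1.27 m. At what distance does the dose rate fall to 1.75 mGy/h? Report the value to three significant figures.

By the inverse-square law, d₂ = d₁·√(I₁/I₂).
I₁/I₂ = 63.1/1.75 = 36.06, so d₂ = 1.27 × √36.06 = 7.626 m.

7.63 m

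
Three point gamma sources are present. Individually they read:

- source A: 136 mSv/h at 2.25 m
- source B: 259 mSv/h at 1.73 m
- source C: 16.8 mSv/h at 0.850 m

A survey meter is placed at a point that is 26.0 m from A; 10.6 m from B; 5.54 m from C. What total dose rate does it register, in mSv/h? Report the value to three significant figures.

Each source contributes Iᵢ·(dᵢ/rᵢ)²; contributions add.
A: 136 × (2.25/26.0)² = 1.018 mSv/h
B: 259 × (1.73/10.6)² = 6.899 mSv/h
C: 16.8 × (0.850/5.54)² = 0.3955 mSv/h
Total = 1.018 + 6.899 + 0.3955 = 8.312 mSv/h.

8.31 mSv/h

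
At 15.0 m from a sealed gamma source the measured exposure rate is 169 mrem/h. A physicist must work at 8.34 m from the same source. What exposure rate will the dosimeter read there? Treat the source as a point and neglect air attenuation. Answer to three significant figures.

Intensity scales as (d₁/d₂)², so scaling from 15.0 m to 8.34 m:
(15.0/8.34)² = 3.235, so 169 × 3.235 = 546.7 mrem/h.

547 mrem/h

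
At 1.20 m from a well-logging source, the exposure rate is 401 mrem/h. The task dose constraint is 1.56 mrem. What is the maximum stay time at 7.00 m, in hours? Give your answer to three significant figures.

0.132 h

Using I₁d₁² = I₂d₂², rate at 7.00 m:
(1.20/7.00)² = 0.02939, so 401 × 0.02939 = 11.79 mrem/h.
Stay time = 1.56 mrem ÷ 11.79 mrem/h = 0.1323 h.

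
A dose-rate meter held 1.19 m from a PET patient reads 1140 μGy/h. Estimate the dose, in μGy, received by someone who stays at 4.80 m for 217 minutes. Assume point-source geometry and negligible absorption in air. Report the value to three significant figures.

Intensity scales as (d₁/d₂)², so rate at 4.80 m:
(1.19/4.80)² = 0.06146, so 1140 × 0.06146 = 70.06 μGy/h.
Dose = rate × time = 70.06 μGy/h × 3.617 h = 253.4 μGy.

253 μGy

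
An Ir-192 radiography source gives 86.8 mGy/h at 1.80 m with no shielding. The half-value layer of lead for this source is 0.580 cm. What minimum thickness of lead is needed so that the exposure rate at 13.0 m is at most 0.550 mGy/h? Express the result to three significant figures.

At 13.0 m, distance alone gives 86.8 × (1.80/13.0)² = 86.8 × 0.01917 = 1.664 mGy/h.
Further attenuation needed: 1.664/0.550 = 3.025.
n = log₂(3.025) = 1.597 half-value layers.
Thickness = 1.597 × 0.580 cm = 0.9263 cm.

0.926 cm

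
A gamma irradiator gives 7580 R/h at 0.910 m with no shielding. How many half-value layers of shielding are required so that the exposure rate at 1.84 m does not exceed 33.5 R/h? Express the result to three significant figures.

5.79 half-value layers

At 1.84 m, distance alone gives (0.910/1.84)² = 0.2446, so 7580 × 0.2446 = 1854 R/h.
Further attenuation needed: 1854/33.5 = 55.34.
n = log₂(55.34) = 5.790 half-value layers.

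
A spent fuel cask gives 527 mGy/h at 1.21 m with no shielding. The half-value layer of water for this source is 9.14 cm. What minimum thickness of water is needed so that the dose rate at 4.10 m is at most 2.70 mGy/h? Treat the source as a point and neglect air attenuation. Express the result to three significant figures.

At 4.10 m, distance alone gives (1.21/4.10)² = 0.08710, so 527 × 0.08710 = 45.90 mGy/h.
Further attenuation needed: 45.90/2.70 = 17.00.
n = log₂(17.00) = 4.087 half-value layers.
Thickness = 4.087 × 9.14 cm = 37.36 cm.

37.4 cm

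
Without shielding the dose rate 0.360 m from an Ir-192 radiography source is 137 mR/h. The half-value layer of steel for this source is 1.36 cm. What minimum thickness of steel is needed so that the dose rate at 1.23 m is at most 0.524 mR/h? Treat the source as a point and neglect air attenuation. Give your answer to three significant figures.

6.10 cm

At 1.23 m, distance alone gives (0.360/1.23)² = 0.08566, so 137 × 0.08566 = 11.74 mR/h.
Further attenuation needed: 11.74/0.524 = 22.40.
n = log₂(22.40) = 4.485 half-value layers.
Thickness = 4.485 × 1.36 cm = 6.100 cm.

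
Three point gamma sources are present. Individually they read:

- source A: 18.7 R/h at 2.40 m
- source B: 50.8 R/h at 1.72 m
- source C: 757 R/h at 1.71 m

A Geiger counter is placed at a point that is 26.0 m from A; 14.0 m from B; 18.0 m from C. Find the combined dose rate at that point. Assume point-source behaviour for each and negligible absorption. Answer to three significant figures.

7.76 R/h

By superposition, sum each source's inverse-square contribution:
A: 18.7 × (2.40/26.0)² = 0.1593 R/h
B: 50.8 × (1.72/14.0)² = 0.7668 R/h
C: 757 × (1.71/18.0)² = 6.832 R/h
Total = 0.1593 + 0.7668 + 6.832 = 7.758 R/h.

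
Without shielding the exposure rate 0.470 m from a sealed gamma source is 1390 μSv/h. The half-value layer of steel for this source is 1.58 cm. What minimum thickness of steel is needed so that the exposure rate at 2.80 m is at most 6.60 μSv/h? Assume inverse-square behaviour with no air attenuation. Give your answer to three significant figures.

4.06 cm

At 2.80 m, distance alone gives (0.470/2.80)² = 0.02818, so 1390 × 0.02818 = 39.17 μSv/h.
Further attenuation needed: 39.17/6.60 = 5.935.
n = log₂(5.935) = 2.569 half-value layers.
Thickness = 2.569 × 1.58 cm = 4.059 cm.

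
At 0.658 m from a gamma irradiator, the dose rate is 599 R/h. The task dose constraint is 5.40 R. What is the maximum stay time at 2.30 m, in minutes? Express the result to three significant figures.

6.61 min

Applying the 1/r² law, rate at 2.30 m:
599 × (0.658/2.30)² = 599 × 0.08185 = 49.03 R/h.
Stay time = 5.40 R ÷ 49.03 R/h = 0.1101 h = 6.606 min.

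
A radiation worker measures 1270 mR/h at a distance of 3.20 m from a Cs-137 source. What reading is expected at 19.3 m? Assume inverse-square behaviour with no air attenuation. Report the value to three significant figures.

By the inverse-square law, the rate at 19.3 m is
1270 × (3.20/19.3)² = 1270 × 0.02749 = 34.91 mR/h.

34.9 mR/h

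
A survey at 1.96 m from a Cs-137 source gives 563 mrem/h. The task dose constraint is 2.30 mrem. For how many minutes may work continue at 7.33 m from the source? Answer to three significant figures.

Using I₁d₁² = I₂d₂², rate at 7.33 m:
563 × (1.96/7.33)² = 563 × 0.07150 = 40.25 mrem/h.
Stay time = 2.30 mrem ÷ 40.25 mrem/h = 0.05714 h = 3.428 min.

3.43 min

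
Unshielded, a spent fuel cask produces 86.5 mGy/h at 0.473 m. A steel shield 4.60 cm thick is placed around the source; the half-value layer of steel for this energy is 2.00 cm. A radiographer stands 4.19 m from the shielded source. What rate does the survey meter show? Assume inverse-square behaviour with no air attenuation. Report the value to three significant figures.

0.224 mGy/h

Distance alone: 86.5 × (0.473/4.19)² = 86.5 × 0.01274 = 1.102 mGy/h.
Shield: 4.60/2.00 = 2.300 half-value layers → attenuation 2^(−2.300) = 0.2031.
Combined: 1.102 × 0.2031 = 0.2238 mGy/h.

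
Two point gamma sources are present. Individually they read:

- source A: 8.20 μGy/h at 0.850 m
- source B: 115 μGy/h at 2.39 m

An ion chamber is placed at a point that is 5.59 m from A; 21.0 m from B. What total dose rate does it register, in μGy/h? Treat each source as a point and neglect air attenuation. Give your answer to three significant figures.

1.68 μGy/h

By superposition, sum each source's inverse-square contribution:
A: 8.20 × (0.850/5.59)² = 0.1896 μGy/h
B: 115 × (2.39/21.0)² = 1.490 μGy/h
Total = 0.1896 + 1.490 = 1.680 μGy/h.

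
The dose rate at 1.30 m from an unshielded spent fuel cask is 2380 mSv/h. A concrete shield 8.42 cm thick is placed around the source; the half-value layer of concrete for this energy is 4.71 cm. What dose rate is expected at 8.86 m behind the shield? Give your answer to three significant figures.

14.8 mSv/h

Distance alone: 2380 × (1.30/8.86)² = 2380 × 0.02153 = 51.24 mSv/h.
Shield: 8.42/4.71 = 1.788 half-value layers → attenuation 2^(−1.788) = 0.2896.
Combined: 51.24 × 0.2896 = 14.84 mSv/h.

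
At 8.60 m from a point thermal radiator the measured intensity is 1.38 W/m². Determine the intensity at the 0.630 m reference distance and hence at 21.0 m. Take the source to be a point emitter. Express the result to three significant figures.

257 W/m²; 0.231 W/m²

Applying the 1/r² law,
At 0.630 m: (8.60/0.630)² = 186.3, so 1.38 × 186.3 = 257.1 W/m²
At 21.0 m: 257.1 × (0.630/21.0)² = 257.1 × 0.0009000 = 0.2314 W/m².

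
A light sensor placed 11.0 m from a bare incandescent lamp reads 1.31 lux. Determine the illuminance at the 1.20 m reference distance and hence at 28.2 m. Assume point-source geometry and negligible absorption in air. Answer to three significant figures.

110 lux; 0.199 lux

Since intensity falls as 1/r²,
At 1.20 m: 1.31 × (11.0/1.20)² = 1.31 × 84.03 = 110.1 lux
At 28.2 m: 110.1 × (1.20/28.2)² = 110.1 × 0.001811 = 0.1994 lux.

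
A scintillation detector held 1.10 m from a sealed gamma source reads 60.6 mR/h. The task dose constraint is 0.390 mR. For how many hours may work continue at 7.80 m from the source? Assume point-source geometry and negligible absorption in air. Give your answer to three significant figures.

0.324 h

Since intensity falls as 1/r², rate at 7.80 m:
60.6 × (1.10/7.80)² = 60.6 × 0.01989 = 1.205 mR/h.
Stay time = 0.390 mR ÷ 1.205 mR/h = 0.3237 h.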